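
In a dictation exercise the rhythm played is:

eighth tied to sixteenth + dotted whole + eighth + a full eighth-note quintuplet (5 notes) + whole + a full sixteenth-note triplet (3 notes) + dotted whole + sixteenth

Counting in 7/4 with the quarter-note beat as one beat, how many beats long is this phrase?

20

One quarter-note beat = 4 sixteenth notes.
Convert each value to sixteenth notes: eighth tied to sixteenth (eighth + sixteenth) = 3; dotted whole = 24; eighth = 2; a full eighth-note quintuplet (5 notes) (five quintuplet eighths span one half) = 8; whole = 16; a full sixteenth-note triplet (3 notes) (three triplet sixteenths span one eighth) = 2; dotted whole = 24; sixteenth = 1.
Sum: 3 + 24 + 2 + 8 + 16 + 2 + 24 + 1 = 80.
80 ÷ 4 = 20 beats.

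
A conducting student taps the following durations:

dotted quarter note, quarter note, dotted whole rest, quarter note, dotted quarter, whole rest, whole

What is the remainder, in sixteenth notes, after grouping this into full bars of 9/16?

One bar of 9/16 = 9 sixteenth notes.
In sixteenth notes: dotted quarter note = 6; quarter note = 4; dotted whole rest = 24; quarter note = 4; dotted quarter = 6; whole rest = 16; whole = 16.
Total: 6 + 4 + 24 + 4 + 6 + 16 + 16 = 76.
76 ÷ 9 = 8 complete bars with 4 sixteenth notes remaining.

4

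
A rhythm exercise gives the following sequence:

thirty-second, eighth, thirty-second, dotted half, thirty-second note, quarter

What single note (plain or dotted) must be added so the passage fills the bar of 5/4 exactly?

thirty-second note

The bar of 5/4 = 40 thirty-second notes.
Express everything in thirty-second notes: thirty-second = 1; eighth = 4; thirty-second = 1; dotted half = 24; thirty-second note = 1; quarter = 8.
Sum: 1 + 4 + 1 + 24 + 1 + 8 = 39.
Remaining: 40 − 39 = 1 thirty-second note, which is a thirty-second note.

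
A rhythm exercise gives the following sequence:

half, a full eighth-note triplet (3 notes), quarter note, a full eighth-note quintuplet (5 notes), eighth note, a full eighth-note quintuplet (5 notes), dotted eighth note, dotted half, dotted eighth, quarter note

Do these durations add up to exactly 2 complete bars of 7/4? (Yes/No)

Yes

One bar of 7/4 = 28 sixteenth notes, so 2 bars = 56.
Convert each value to sixteenth notes: half = 8; a full eighth-note triplet (3 notes) (three triplet eighths span one quarter) = 4; quarter note = 4; a full eighth-note quintuplet (5 notes) (five quintuplet eighths span one half) = 8; eighth note = 2; a full eighth-note quintuplet (5 notes) (five quintuplet eighths span one half) = 8; dotted eighth note = 3; dotted half = 12; dotted eighth = 3; quarter note = 4.
Sum: 8 + 4 + 4 + 8 + 2 + 8 + 3 + 12 + 3 + 4 = 56.
56 equals 56, so the answer is Yes.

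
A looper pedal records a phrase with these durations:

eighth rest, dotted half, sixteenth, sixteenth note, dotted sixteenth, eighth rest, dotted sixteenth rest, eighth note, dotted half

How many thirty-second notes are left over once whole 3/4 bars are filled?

22

One bar of 3/4 = 24 thirty-second notes.
Convert each value to thirty-second notes: eighth rest = 4; dotted half = 24; sixteenth = 2; sixteenth note = 2; dotted sixteenth = 3; eighth rest = 4; dotted sixteenth rest = 3; eighth note = 4; dotted half = 24.
Total: 4 + 24 + 2 + 2 + 3 + 4 + 3 + 4 + 24 = 70.
70 ÷ 24 = 2 complete bars with 22 thirty-second notes remaining.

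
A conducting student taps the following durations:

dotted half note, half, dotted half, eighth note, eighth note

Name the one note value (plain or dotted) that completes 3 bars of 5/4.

dotted whole note

3 bars of 5/4 = 30 eighth notes.
In eighth notes: dotted half note = 6; half = 4; dotted half = 6; eighth note = 1; eighth note = 1.
Altogether 6 + 4 + 6 + 1 + 1 = 18.
Remaining: 30 − 18 = 12 eighth notes, which is a dotted whole note.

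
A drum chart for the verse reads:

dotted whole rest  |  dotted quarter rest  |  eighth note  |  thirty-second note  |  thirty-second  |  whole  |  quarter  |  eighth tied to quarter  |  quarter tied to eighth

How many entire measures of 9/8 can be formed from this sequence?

3

One bar of 9/8 = 36 thirty-second notes.
Express everything in thirty-second notes: dotted whole rest = 48; dotted quarter rest = 12; eighth note = 4; thirty-second note = 1; thirty-second = 1; whole = 32; quarter = 8; eighth tied to quarter (eighth + quarter) = 12; quarter tied to eighth (quarter + eighth) = 12.
Adding: 48 + 12 + 4 + 1 + 1 + 32 + 8 + 12 + 12 = 130.
130 ÷ 36 = 3 complete bars with 22 left over.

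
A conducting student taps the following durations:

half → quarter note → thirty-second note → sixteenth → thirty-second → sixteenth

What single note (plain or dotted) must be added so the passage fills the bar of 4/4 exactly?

The bar of 4/4 = 32 thirty-second notes.
Each duration in thirty-second notes: half = 16; quarter note = 8; thirty-second note = 1; sixteenth = 2; thirty-second = 1; sixteenth = 2.
Adding: 16 + 8 + 1 + 2 + 1 + 2 = 30.
Remaining: 32 − 30 = 2 thirty-second notes, which is a sixteenth note.

sixteenth note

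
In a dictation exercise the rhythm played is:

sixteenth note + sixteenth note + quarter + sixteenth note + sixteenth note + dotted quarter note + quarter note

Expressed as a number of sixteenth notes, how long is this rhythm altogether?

Each duration in sixteenth notes: sixteenth note = 1; sixteenth note = 1; quarter = 4; sixteenth note = 1; sixteenth note = 1; dotted quarter note = 6; quarter note = 4.
Total: 1 + 1 + 4 + 1 + 1 + 6 + 4 = 18 sixteenth notes.

18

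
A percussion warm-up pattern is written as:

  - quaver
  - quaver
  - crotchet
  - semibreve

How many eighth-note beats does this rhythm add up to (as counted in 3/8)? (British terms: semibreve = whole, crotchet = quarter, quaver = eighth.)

12

One eighth-note beat = 2 sixteenth notes.
In sixteenth notes: quaver = 2; quaver = 2; crotchet = 4; semibreve = 16.
Adding: 2 + 2 + 4 + 16 = 24.
24 ÷ 2 = 12 beats.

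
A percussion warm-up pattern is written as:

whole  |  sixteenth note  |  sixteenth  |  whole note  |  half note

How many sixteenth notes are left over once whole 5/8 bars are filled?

One bar of 5/8 = 10 sixteenth notes.
Working in sixteenth notes: whole = 16; sixteenth note = 1; sixteenth = 1; whole note = 16; half note = 8.
Altogether 16 + 1 + 1 + 16 + 8 = 42.
42 ÷ 10 = 4 complete bars with 2 sixteenth notes remaining.

2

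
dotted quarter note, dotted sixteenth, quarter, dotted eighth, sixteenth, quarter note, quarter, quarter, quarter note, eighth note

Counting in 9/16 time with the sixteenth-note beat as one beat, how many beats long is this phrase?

33.5

One sixteenth-note beat = 2 thirty-second notes.
In thirty-second notes: dotted quarter note = 12; dotted sixteenth = 3; quarter = 8; dotted eighth = 6; sixteenth = 2; quarter note = 8; quarter = 8; quarter = 8; quarter note = 8; eighth note = 4.
Total: 12 + 3 + 8 + 6 + 2 + 8 + 8 + 8 + 8 + 4 = 67.
67 ÷ 2 = 33.5 beats.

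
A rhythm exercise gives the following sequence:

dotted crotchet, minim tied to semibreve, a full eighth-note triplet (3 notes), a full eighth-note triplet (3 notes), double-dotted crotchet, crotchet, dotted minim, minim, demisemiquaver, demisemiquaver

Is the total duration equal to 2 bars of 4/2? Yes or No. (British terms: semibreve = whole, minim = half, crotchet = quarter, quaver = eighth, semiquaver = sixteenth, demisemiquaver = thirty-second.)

One bar of 4/2 = 64 thirty-second notes, so 2 bars = 128.
Each duration in thirty-second notes: dotted crotchet = 12; minim tied to semibreve (minim + semibreve) = 48; a full eighth-note triplet (3 notes) (three triplet eighths span one quarter) = 8; a full eighth-note triplet (3 notes) (three triplet eighths span one quarter) = 8; double-dotted crotchet = 14; crotchet = 8; dotted minim = 24; minim = 16; demisemiquaver = 1; demisemiquaver = 1.
Adding: 12 + 48 + 8 + 8 + 14 + 8 + 24 + 16 + 1 + 1 = 140.
140 exceeds 128, so the answer is No.

No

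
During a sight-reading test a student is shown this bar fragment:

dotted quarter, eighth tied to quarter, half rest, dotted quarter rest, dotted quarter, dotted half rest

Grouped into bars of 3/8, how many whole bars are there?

7

One bar of 3/8 = 3 eighth notes.
Working in eighth notes: dotted quarter = 3; eighth tied to quarter (eighth + quarter) = 3; half rest = 4; dotted quarter rest = 3; dotted quarter = 3; dotted half rest = 6.
Altogether 3 + 3 + 4 + 3 + 3 + 6 = 22.
22 ÷ 3 = 7 complete bars with 1 left over.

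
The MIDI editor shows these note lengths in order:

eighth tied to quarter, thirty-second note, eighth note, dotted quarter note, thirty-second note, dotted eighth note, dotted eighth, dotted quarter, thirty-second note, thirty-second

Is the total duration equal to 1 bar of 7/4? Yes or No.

One bar of 7/4 = 56 thirty-second notes.
Convert each value to thirty-second notes: eighth tied to quarter (eighth + quarter) = 12; thirty-second note = 1; eighth note = 4; dotted quarter note = 12; thirty-second note = 1; dotted eighth note = 6; dotted eighth = 6; dotted quarter = 12; thirty-second note = 1; thirty-second = 1.
Sum: 12 + 1 + 4 + 12 + 1 + 6 + 6 + 12 + 1 + 1 = 56.
56 equals 56, so the answer is Yes.

Yes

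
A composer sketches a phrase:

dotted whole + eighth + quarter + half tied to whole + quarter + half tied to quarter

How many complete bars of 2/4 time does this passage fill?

8

One bar of 2/4 = 4 eighth notes.
Each duration in eighth notes: dotted whole = 12; eighth = 1; quarter = 2; half tied to whole (half + whole) = 12; quarter = 2; half tied to quarter (half + quarter) = 6.
Adding: 12 + 1 + 2 + 12 + 2 + 6 = 35.
35 ÷ 4 = 8 complete bars with 3 left over.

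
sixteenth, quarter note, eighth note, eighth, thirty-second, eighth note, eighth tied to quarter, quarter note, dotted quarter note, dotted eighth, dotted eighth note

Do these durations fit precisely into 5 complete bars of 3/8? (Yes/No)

One bar of 3/8 = 12 thirty-second notes, so 5 bars = 60.
In thirty-second notes: sixteenth = 2; quarter note = 8; eighth note = 4; eighth = 4; thirty-second = 1; eighth note = 4; eighth tied to quarter (eighth + quarter) = 12; quarter note = 8; dotted quarter note = 12; dotted eighth = 6; dotted eighth note = 6.
Sum: 2 + 8 + 4 + 4 + 1 + 4 + 12 + 8 + 12 + 6 + 6 = 67.
67 exceeds 60, so the answer is No.

No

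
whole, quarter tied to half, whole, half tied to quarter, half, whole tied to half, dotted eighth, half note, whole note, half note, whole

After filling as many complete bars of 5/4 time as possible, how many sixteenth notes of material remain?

One bar of 5/4 = 20 sixteenth notes.
In sixteenth notes: whole = 16; quarter tied to half (quarter + half) = 12; whole = 16; half tied to quarter (half + quarter) = 12; half = 8; whole tied to half (whole + half) = 24; dotted eighth = 3; half note = 8; whole note = 16; half note = 8; whole = 16.
Altogether 16 + 12 + 16 + 12 + 8 + 24 + 3 + 8 + 16 + 8 + 16 = 139.
139 ÷ 20 = 6 complete bars with 19 sixteenth notes remaining.

19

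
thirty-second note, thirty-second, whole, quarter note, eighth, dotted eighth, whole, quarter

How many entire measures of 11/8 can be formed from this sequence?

2

One bar of 11/8 = 44 thirty-second notes.
In thirty-second notes: thirty-second note = 1; thirty-second = 1; whole = 32; quarter note = 8; eighth = 4; dotted eighth = 6; whole = 32; quarter = 8.
Sum: 1 + 1 + 32 + 8 + 4 + 6 + 32 + 8 = 92.
92 ÷ 44 = 2 complete bars with 4 left over.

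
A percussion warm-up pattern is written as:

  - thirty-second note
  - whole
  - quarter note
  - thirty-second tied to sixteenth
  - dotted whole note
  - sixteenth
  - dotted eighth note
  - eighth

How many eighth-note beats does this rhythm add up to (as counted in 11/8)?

One eighth-note beat = 4 thirty-second notes.
In thirty-second notes: thirty-second note = 1; whole = 32; quarter note = 8; thirty-second tied to sixteenth (thirty-second + sixteenth) = 3; dotted whole note = 48; sixteenth = 2; dotted eighth note = 6; eighth = 4.
Sum: 1 + 32 + 8 + 3 + 48 + 2 + 6 + 4 = 104.
104 ÷ 4 = 26 beats.

26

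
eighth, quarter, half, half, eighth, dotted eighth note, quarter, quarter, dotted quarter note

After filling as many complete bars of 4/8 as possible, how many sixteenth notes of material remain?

1

One bar of 4/8 = 8 sixteenth notes.
Express everything in sixteenth notes: eighth = 2; quarter = 4; half = 8; half = 8; eighth = 2; dotted eighth note = 3; quarter = 4; quarter = 4; dotted quarter note = 6.
Total: 2 + 4 + 8 + 8 + 2 + 3 + 4 + 4 + 6 = 41.
41 ÷ 8 = 5 complete bars with 1 sixteenth note remaining.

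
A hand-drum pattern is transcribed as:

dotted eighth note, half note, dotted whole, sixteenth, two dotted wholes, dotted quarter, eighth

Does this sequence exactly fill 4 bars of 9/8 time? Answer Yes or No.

One bar of 9/8 = 18 sixteenth notes, so 4 bars = 72.
Working in sixteenth notes: dotted eighth note = 3; half note = 8; dotted whole = 24; sixteenth = 1; dotted whole = 24; dotted whole = 24; dotted quarter = 6; eighth = 2.
Sum: 3 + 8 + 24 + 1 + 24 + 24 + 6 + 2 = 92.
92 exceeds 72, so the answer is No.

No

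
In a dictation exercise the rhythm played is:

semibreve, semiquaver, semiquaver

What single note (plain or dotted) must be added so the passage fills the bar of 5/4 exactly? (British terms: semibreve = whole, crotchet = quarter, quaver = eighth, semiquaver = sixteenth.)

The bar of 5/4 = 20 sixteenth notes.
Express everything in sixteenth notes: semibreve = 16; semiquaver = 1; semiquaver = 1.
Altogether 16 + 1 + 1 = 18.
Remaining: 20 − 18 = 2 sixteenth notes, which is a eighth note.

eighth note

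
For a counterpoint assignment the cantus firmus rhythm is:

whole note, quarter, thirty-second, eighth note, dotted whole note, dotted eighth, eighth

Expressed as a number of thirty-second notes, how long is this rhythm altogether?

103

Working in thirty-second notes: whole note = 32; quarter = 8; thirty-second = 1; eighth note = 4; dotted whole note = 48; dotted eighth = 6; eighth = 4.
Sum: 32 + 8 + 1 + 4 + 48 + 6 + 4 = 103 thirty-second notes.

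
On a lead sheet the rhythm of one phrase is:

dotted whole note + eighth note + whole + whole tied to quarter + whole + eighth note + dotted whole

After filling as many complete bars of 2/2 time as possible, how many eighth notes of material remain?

One bar of 2/2 = 8 eighth notes.
Each duration in eighth notes: dotted whole note = 12; eighth note = 1; whole = 8; whole tied to quarter (whole + quarter) = 10; whole = 8; eighth note = 1; dotted whole = 12.
Adding: 12 + 1 + 8 + 10 + 8 + 1 + 12 = 52.
52 ÷ 8 = 6 complete bars with 4 eighth notes remaining.

4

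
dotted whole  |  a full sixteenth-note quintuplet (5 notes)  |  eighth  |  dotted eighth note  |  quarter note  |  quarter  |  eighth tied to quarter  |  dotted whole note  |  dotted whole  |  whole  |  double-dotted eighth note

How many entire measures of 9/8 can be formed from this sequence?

One bar of 9/8 = 36 thirty-second notes.
Each duration in thirty-second notes: dotted whole = 48; a full sixteenth-note quintuplet (5 notes) (five quintuplet sixteenths span one quarter) = 8; eighth = 4; dotted eighth note = 6; quarter note = 8; quarter = 8; eighth tied to quarter (eighth + quarter) = 12; dotted whole note = 48; dotted whole = 48; whole = 32; double-dotted eighth note = 7.
Total: 48 + 8 + 4 + 6 + 8 + 8 + 12 + 48 + 48 + 32 + 7 = 229.
229 ÷ 36 = 6 complete bars with 13 left over.

6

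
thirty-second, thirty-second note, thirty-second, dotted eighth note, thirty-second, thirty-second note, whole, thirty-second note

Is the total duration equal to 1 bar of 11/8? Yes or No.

One bar of 11/8 = 44 thirty-second notes.
Each duration in thirty-second notes: thirty-second = 1; thirty-second note = 1; thirty-second = 1; dotted eighth note = 6; thirty-second = 1; thirty-second note = 1; whole = 32; thirty-second note = 1.
Adding: 1 + 1 + 1 + 6 + 1 + 1 + 32 + 1 = 44.
44 equals 44, so the answer is Yes.

Yes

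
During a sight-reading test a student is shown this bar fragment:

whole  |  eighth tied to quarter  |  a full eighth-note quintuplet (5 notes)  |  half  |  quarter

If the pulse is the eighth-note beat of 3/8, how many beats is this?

One eighth-note beat = 2 sixteenth notes.
In sixteenth notes: whole = 16; eighth tied to quarter (eighth + quarter) = 6; a full eighth-note quintuplet (5 notes) (five quintuplet eighths span one half) = 8; half = 8; quarter = 4.
Adding: 16 + 6 + 8 + 8 + 4 = 42.
42 ÷ 2 = 21 beats.

21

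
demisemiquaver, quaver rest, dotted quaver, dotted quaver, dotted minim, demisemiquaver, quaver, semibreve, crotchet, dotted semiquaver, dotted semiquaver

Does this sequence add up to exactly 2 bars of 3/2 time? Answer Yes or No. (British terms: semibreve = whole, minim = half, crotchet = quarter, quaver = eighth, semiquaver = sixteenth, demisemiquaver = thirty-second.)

One bar of 3/2 = 48 thirty-second notes, so 2 bars = 96.
Convert each value to thirty-second notes: demisemiquaver = 1; quaver rest = 4; dotted quaver = 6; dotted quaver = 6; dotted minim = 24; demisemiquaver = 1; quaver = 4; semibreve = 32; crotchet = 8; dotted semiquaver = 3; dotted semiquaver = 3.
Sum: 1 + 4 + 6 + 6 + 24 + 1 + 4 + 32 + 8 + 3 + 3 = 92.
92 falls short of 96, so the answer is No.

No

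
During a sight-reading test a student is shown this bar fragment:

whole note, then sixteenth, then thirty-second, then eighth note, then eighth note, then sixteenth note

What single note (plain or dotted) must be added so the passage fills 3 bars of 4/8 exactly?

3 bars of 4/8 = 48 thirty-second notes.
Express everything in thirty-second notes: whole note = 32; sixteenth = 2; thirty-second = 1; eighth note = 4; eighth note = 4; sixteenth note = 2.
Total: 32 + 2 + 1 + 4 + 4 + 2 = 45.
Remaining: 48 − 45 = 3 thirty-second notes, which is a dotted sixteenth note.

dotted sixteenth note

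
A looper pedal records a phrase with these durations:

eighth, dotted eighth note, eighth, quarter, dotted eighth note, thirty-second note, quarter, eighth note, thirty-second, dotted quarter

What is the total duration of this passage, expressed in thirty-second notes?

Each duration in thirty-second notes: eighth = 4; dotted eighth note = 6; eighth = 4; quarter = 8; dotted eighth note = 6; thirty-second note = 1; quarter = 8; eighth note = 4; thirty-second = 1; dotted quarter = 12.
Adding: 4 + 6 + 4 + 8 + 6 + 1 + 8 + 4 + 1 + 12 = 54 thirty-second notes.

54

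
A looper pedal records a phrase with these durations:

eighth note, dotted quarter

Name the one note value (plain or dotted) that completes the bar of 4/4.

half note

The bar of 4/4 = 8 eighth notes.
Each duration in eighth notes: eighth note = 1; dotted quarter = 3.
Sum: 1 + 3 = 4.
Remaining: 8 − 4 = 4 eighth notes, which is a half note.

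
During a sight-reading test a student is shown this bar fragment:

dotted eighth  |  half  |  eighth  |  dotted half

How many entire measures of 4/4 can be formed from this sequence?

1

One bar of 4/4 = 16 sixteenth notes.
In sixteenth notes: dotted eighth = 3; half = 8; eighth = 2; dotted half = 12.
Altogether 3 + 8 + 2 + 12 = 25.
25 ÷ 16 = 1 complete bar with 9 left over.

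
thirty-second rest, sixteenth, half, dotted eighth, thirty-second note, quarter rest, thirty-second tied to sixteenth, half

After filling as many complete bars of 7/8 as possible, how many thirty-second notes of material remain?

25

One bar of 7/8 = 28 thirty-second notes.
In thirty-second notes: thirty-second rest = 1; sixteenth = 2; half = 16; dotted eighth = 6; thirty-second note = 1; quarter rest = 8; thirty-second tied to sixteenth (thirty-second + sixteenth) = 3; half = 16.
Sum: 1 + 2 + 16 + 6 + 1 + 8 + 3 + 16 = 53.
53 ÷ 28 = 1 complete bar with 25 thirty-second notes remaining.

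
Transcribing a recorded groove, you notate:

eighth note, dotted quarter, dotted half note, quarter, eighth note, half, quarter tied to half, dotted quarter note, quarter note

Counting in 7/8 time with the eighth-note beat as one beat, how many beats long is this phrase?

28

One eighth-note beat = 2 sixteenth notes.
In sixteenth notes: eighth note = 2; dotted quarter = 6; dotted half note = 12; quarter = 4; eighth note = 2; half = 8; quarter tied to half (quarter + half) = 12; dotted quarter note = 6; quarter note = 4.
Adding: 2 + 6 + 12 + 4 + 2 + 8 + 12 + 6 + 4 = 56.
56 ÷ 2 = 28 beats.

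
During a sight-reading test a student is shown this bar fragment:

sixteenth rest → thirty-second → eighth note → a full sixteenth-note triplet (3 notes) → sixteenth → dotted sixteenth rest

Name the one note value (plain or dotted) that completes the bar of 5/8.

eighth note

The bar of 5/8 = 20 thirty-second notes.
Working in thirty-second notes: sixteenth rest = 2; thirty-second = 1; eighth note = 4; a full sixteenth-note triplet (3 notes) (three triplet sixteenths span one eighth) = 4; sixteenth = 2; dotted sixteenth rest = 3.
Sum: 2 + 1 + 4 + 4 + 2 + 3 = 16.
Remaining: 20 − 16 = 4 thirty-second notes, which is a eighth note.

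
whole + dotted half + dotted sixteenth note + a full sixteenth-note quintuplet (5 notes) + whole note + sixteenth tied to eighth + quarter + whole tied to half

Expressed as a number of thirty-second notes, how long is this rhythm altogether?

161

Working in thirty-second notes: whole = 32; dotted half = 24; dotted sixteenth note = 3; a full sixteenth-note quintuplet (5 notes) (five quintuplet sixteenths span one quarter) = 8; whole note = 32; sixteenth tied to eighth (sixteenth + eighth) = 6; quarter = 8; whole tied to half (whole + half) = 48.
Sum: 32 + 24 + 3 + 8 + 32 + 6 + 8 + 48 = 161 thirty-second notes.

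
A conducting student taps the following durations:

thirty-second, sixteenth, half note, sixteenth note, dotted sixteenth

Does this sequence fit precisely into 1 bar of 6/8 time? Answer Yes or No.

One bar of 6/8 = 24 thirty-second notes.
In thirty-second notes: thirty-second = 1; sixteenth = 2; half note = 16; sixteenth note = 2; dotted sixteenth = 3.
Altogether 1 + 2 + 16 + 2 + 3 = 24.
24 equals 24, so the answer is Yes.

Yes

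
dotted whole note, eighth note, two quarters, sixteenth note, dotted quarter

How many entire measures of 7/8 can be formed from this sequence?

One bar of 7/8 = 14 sixteenth notes.
Express everything in sixteenth notes: dotted whole note = 24; eighth note = 2; quarter = 4; quarter = 4; sixteenth note = 1; dotted quarter = 6.
Sum: 24 + 2 + 4 + 4 + 1 + 6 = 41.
41 ÷ 14 = 2 complete bars with 13 left over.

2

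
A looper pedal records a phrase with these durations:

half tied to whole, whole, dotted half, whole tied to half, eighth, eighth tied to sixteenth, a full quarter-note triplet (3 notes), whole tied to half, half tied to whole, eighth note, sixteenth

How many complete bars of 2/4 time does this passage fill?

17

One bar of 2/4 = 8 sixteenth notes.
Convert each value to sixteenth notes: half tied to whole (half + whole) = 24; whole = 16; dotted half = 12; whole tied to half (whole + half) = 24; eighth = 2; eighth tied to sixteenth (eighth + sixteenth) = 3; a full quarter-note triplet (3 notes) (three triplet quarters span one half) = 8; whole tied to half (whole + half) = 24; half tied to whole (half + whole) = 24; eighth note = 2; sixteenth = 1.
Altogether 24 + 16 + 12 + 24 + 2 + 3 + 8 + 24 + 24 + 2 + 1 = 140.
140 ÷ 8 = 17 complete bars with 4 left over.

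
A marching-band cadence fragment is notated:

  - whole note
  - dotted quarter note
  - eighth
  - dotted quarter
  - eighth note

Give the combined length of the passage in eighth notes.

Each duration in eighth notes: whole note = 8; dotted quarter note = 3; eighth = 1; dotted quarter = 3; eighth note = 1.
Sum: 8 + 3 + 1 + 3 + 1 = 16 eighth notes.

16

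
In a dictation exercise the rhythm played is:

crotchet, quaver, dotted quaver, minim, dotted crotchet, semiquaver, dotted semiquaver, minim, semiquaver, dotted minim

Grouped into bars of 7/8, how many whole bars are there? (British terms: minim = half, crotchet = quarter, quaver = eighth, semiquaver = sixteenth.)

One bar of 7/8 = 28 thirty-second notes.
Express everything in thirty-second notes: crotchet = 8; quaver = 4; dotted quaver = 6; minim = 16; dotted crotchet = 12; semiquaver = 2; dotted semiquaver = 3; minim = 16; semiquaver = 2; dotted minim = 24.
Altogether 8 + 4 + 6 + 16 + 12 + 2 + 3 + 16 + 2 + 24 = 93.
93 ÷ 28 = 3 complete bars with 9 left over.

3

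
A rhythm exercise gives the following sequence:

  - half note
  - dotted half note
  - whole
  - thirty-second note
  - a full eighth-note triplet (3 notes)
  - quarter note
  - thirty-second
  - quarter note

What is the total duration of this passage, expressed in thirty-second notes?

98

In thirty-second notes: half note = 16; dotted half note = 24; whole = 32; thirty-second note = 1; a full eighth-note triplet (3 notes) (three triplet eighths span one quarter) = 8; quarter note = 8; thirty-second = 1; quarter note = 8.
Total: 16 + 24 + 32 + 1 + 8 + 8 + 1 + 8 = 98 thirty-second notes.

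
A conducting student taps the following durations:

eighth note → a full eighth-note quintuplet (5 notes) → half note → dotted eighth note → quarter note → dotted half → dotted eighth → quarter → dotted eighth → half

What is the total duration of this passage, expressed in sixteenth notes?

Each duration in sixteenth notes: eighth note = 2; a full eighth-note quintuplet (5 notes) (five quintuplet eighths span one half) = 8; half note = 8; dotted eighth note = 3; quarter note = 4; dotted half = 12; dotted eighth = 3; quarter = 4; dotted eighth = 3; half = 8.
Sum: 2 + 8 + 8 + 3 + 4 + 12 + 3 + 4 + 3 + 8 = 55 sixteenth notes.

55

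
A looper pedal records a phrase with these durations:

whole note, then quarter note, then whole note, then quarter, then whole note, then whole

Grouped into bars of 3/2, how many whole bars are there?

3

One bar of 3/2 = 6 quarter notes.
Convert each value to quarter notes: whole note = 4; quarter note = 1; whole note = 4; quarter = 1; whole note = 4; whole = 4.
Total: 4 + 1 + 4 + 1 + 4 + 4 = 18.
18 ÷ 6 = 3 complete bars with 0 left over.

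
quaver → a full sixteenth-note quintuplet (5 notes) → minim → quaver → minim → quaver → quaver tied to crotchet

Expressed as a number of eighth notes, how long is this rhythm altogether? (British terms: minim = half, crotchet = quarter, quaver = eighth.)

16

Working in eighth notes: quaver = 1; a full sixteenth-note quintuplet (5 notes) (five quintuplet sixteenths span one quarter) = 2; minim = 4; quaver = 1; minim = 4; quaver = 1; quaver tied to crotchet (quaver + crotchet) = 3.
Sum: 1 + 2 + 4 + 1 + 4 + 1 + 3 = 16 eighth notes.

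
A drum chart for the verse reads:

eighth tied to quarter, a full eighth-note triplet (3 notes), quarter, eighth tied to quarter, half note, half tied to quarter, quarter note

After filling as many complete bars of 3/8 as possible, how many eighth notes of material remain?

One bar of 3/8 = 3 eighth notes.
Convert each value to eighth notes: eighth tied to quarter (eighth + quarter) = 3; a full eighth-note triplet (3 notes) (three triplet eighths span one quarter) = 2; quarter = 2; eighth tied to quarter (eighth + quarter) = 3; half note = 4; half tied to quarter (half + quarter) = 6; quarter note = 2.
Altogether 3 + 2 + 2 + 3 + 4 + 6 + 2 = 22.
22 ÷ 3 = 7 complete bars with 1 eighth note remaining.

1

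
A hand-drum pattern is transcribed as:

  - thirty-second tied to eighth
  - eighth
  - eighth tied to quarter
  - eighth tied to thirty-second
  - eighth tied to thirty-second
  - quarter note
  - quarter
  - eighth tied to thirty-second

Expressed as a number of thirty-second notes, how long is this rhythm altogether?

In thirty-second notes: thirty-second tied to eighth (thirty-second + eighth) = 5; eighth = 4; eighth tied to quarter (eighth + quarter) = 12; eighth tied to thirty-second (eighth + thirty-second) = 5; eighth tied to thirty-second (eighth + thirty-second) = 5; quarter note = 8; quarter = 8; eighth tied to thirty-second (eighth + thirty-second) = 5.
Adding: 5 + 4 + 12 + 5 + 5 + 8 + 8 + 5 = 52 thirty-second notes.

52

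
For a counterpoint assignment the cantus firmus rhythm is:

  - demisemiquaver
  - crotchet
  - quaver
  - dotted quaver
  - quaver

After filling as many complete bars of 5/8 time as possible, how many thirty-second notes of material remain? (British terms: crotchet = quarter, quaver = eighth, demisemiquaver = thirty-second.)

One bar of 5/8 = 20 thirty-second notes.
Working in thirty-second notes: demisemiquaver = 1; crotchet = 8; quaver = 4; dotted quaver = 6; quaver = 4.
Adding: 1 + 8 + 4 + 6 + 4 = 23.
23 ÷ 20 = 1 complete bar with 3 thirty-second notes remaining.

3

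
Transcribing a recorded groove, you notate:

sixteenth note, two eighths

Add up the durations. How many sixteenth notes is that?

Each duration in sixteenth notes: sixteenth note = 1; eighth = 2; eighth = 2.
Adding: 1 + 2 + 2 = 5 sixteenth notes.

5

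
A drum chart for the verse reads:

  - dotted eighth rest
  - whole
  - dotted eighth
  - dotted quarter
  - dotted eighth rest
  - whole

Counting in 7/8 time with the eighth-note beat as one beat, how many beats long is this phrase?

23.5

One eighth-note beat = 2 sixteenth notes.
Each duration in sixteenth notes: dotted eighth rest = 3; whole = 16; dotted eighth = 3; dotted quarter = 6; dotted eighth rest = 3; whole = 16.
Total: 3 + 16 + 3 + 6 + 3 + 16 = 47.
47 ÷ 2 = 23.5 beats.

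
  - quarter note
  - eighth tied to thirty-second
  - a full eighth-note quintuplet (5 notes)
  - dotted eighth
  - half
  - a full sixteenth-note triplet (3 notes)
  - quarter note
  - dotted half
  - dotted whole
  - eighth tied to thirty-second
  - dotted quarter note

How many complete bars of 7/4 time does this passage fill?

One bar of 7/4 = 56 thirty-second notes.
Each duration in thirty-second notes: quarter note = 8; eighth tied to thirty-second (eighth + thirty-second) = 5; a full eighth-note quintuplet (5 notes) (five quintuplet eighths span one half) = 16; dotted eighth = 6; half = 16; a full sixteenth-note triplet (3 notes) (three triplet sixteenths span one eighth) = 4; quarter note = 8; dotted half = 24; dotted whole = 48; eighth tied to thirty-second (eighth + thirty-second) = 5; dotted quarter note = 12.
Adding: 8 + 5 + 16 + 6 + 16 + 4 + 8 + 24 + 48 + 5 + 12 = 152.
152 ÷ 56 = 2 complete bars with 40 left over.

2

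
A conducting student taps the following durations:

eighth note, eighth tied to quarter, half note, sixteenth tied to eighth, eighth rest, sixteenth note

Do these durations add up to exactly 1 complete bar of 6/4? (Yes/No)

No

One bar of 6/4 = 24 sixteenth notes.
Convert each value to sixteenth notes: eighth note = 2; eighth tied to quarter (eighth + quarter) = 6; half note = 8; sixteenth tied to eighth (sixteenth + eighth) = 3; eighth rest = 2; sixteenth note = 1.
Altogether 2 + 6 + 8 + 3 + 2 + 1 = 22.
22 falls short of 24, so the answer is No.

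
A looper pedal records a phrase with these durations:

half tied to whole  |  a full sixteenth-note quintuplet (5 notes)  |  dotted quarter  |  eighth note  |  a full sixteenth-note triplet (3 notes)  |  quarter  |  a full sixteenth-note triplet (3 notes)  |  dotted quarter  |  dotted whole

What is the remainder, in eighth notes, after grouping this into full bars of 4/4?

One bar of 4/4 = 8 eighth notes.
Each duration in eighth notes: half tied to whole (half + whole) = 12; a full sixteenth-note quintuplet (5 notes) (five quintuplet sixteenths span one quarter) = 2; dotted quarter = 3; eighth note = 1; a full sixteenth-note triplet (3 notes) (three triplet sixteenths span one eighth) = 1; quarter = 2; a full sixteenth-note triplet (3 notes) (three triplet sixteenths span one eighth) = 1; dotted quarter = 3; dotted whole = 12.
Adding: 12 + 2 + 3 + 1 + 1 + 2 + 1 + 3 + 12 = 37.
37 ÷ 8 = 4 complete bars with 5 eighth notes remaining.

5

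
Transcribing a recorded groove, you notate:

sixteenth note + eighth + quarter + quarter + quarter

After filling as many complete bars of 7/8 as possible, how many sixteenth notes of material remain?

One bar of 7/8 = 14 sixteenth notes.
Each duration in sixteenth notes: sixteenth note = 1; eighth = 2; quarter = 4; quarter = 4; quarter = 4.
Total: 1 + 2 + 4 + 4 + 4 = 15.
15 ÷ 14 = 1 complete bar with 1 sixteenth note remaining.

1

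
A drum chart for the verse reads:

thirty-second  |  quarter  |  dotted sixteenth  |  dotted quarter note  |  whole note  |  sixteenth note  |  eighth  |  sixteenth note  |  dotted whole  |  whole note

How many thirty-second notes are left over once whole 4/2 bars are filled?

16

One bar of 4/2 = 64 thirty-second notes.
Working in thirty-second notes: thirty-second = 1; quarter = 8; dotted sixteenth = 3; dotted quarter note = 12; whole note = 32; sixteenth note = 2; eighth = 4; sixteenth note = 2; dotted whole = 48; whole note = 32.
Adding: 1 + 8 + 3 + 12 + 32 + 2 + 4 + 2 + 48 + 32 = 144.
144 ÷ 64 = 2 complete bars with 16 thirty-second notes remaining.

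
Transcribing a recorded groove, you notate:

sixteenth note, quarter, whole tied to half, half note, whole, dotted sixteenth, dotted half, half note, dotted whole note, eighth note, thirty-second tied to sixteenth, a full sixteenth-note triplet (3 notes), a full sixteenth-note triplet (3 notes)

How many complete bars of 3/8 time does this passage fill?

One bar of 3/8 = 12 thirty-second notes.
Express everything in thirty-second notes: sixteenth note = 2; quarter = 8; whole tied to half (whole + half) = 48; half note = 16; whole = 32; dotted sixteenth = 3; dotted half = 24; half note = 16; dotted whole note = 48; eighth note = 4; thirty-second tied to sixteenth (thirty-second + sixteenth) = 3; a full sixteenth-note triplet (3 notes) (three triplet sixteenths span one eighth) = 4; a full sixteenth-note triplet (3 notes) (three triplet sixteenths span one eighth) = 4.
Altogether 2 + 8 + 48 + 16 + 32 + 3 + 24 + 16 + 48 + 4 + 3 + 4 + 4 = 212.
212 ÷ 12 = 17 complete bars with 8 left over.

17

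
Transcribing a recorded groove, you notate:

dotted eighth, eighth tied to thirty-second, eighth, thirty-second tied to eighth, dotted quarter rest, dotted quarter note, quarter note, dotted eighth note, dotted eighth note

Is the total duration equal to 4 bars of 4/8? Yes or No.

One bar of 4/8 = 16 thirty-second notes, so 4 bars = 64.
In thirty-second notes: dotted eighth = 6; eighth tied to thirty-second (eighth + thirty-second) = 5; eighth = 4; thirty-second tied to eighth (thirty-second + eighth) = 5; dotted quarter rest = 12; dotted quarter note = 12; quarter note = 8; dotted eighth note = 6; dotted eighth note = 6.
Adding: 6 + 5 + 4 + 5 + 12 + 12 + 8 + 6 + 6 = 64.
64 equals 64, so the answer is Yes.

Yes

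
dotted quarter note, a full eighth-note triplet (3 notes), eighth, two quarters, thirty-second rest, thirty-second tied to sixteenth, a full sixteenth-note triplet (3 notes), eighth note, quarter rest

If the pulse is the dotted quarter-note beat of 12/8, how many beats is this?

One dotted quarter-note beat = 12 thirty-second notes.
In thirty-second notes: dotted quarter note = 12; a full eighth-note triplet (3 notes) (three triplet eighths span one quarter) = 8; eighth = 4; quarter = 8; quarter = 8; thirty-second rest = 1; thirty-second tied to sixteenth (thirty-second + sixteenth) = 3; a full sixteenth-note triplet (3 notes) (three triplet sixteenths span one eighth) = 4; eighth note = 4; quarter rest = 8.
Total: 12 + 8 + 4 + 8 + 8 + 1 + 3 + 4 + 4 + 8 = 60.
60 ÷ 12 = 5 beats.

5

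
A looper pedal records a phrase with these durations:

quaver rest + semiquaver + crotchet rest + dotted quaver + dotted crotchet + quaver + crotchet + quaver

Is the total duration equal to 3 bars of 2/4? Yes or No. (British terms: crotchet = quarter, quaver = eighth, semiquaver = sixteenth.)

Yes

One bar of 2/4 = 8 sixteenth notes, so 3 bars = 24.
In sixteenth notes: quaver rest = 2; semiquaver = 1; crotchet rest = 4; dotted quaver = 3; dotted crotchet = 6; quaver = 2; crotchet = 4; quaver = 2.
Altogether 2 + 1 + 4 + 3 + 6 + 2 + 4 + 2 = 24.
24 equals 24, so the answer is Yes.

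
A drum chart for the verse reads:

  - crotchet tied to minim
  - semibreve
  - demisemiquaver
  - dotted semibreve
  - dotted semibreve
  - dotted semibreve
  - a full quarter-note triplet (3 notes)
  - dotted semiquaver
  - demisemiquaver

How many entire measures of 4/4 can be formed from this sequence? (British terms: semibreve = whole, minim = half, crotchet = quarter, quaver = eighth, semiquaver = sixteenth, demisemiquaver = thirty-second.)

One bar of 4/4 = 32 thirty-second notes.
Convert each value to thirty-second notes: crotchet tied to minim (crotchet + minim) = 24; semibreve = 32; demisemiquaver = 1; dotted semibreve = 48; dotted semibreve = 48; dotted semibreve = 48; a full quarter-note triplet (3 notes) (three triplet quarters span one half) = 16; dotted semiquaver = 3; demisemiquaver = 1.
Sum: 24 + 32 + 1 + 48 + 48 + 48 + 16 + 3 + 1 = 221.
221 ÷ 32 = 6 complete bars with 29 left over.

6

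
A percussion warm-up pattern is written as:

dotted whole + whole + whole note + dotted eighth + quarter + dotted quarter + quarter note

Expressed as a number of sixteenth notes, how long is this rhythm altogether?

73

Working in sixteenth notes: dotted whole = 24; whole = 16; whole note = 16; dotted eighth = 3; quarter = 4; dotted quarter = 6; quarter note = 4.
Sum: 24 + 16 + 16 + 3 + 4 + 6 + 4 = 73 sixteenth notes.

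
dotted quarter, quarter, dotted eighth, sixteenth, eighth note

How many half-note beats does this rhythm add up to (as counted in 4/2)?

One half-note beat = 8 sixteenth notes.
In sixteenth notes: dotted quarter = 6; quarter = 4; dotted eighth = 3; sixteenth = 1; eighth note = 2.
Total: 6 + 4 + 3 + 1 + 2 = 16.
16 ÷ 8 = 2 beats.

2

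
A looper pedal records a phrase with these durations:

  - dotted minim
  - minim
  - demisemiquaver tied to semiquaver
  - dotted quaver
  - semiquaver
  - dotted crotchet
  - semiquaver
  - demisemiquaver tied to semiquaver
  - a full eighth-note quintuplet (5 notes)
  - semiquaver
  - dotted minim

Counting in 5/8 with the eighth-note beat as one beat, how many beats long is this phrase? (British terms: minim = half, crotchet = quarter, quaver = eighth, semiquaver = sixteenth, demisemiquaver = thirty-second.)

One eighth-note beat = 4 thirty-second notes.
Each duration in thirty-second notes: dotted minim = 24; minim = 16; demisemiquaver tied to semiquaver (demisemiquaver + semiquaver) = 3; dotted quaver = 6; semiquaver = 2; dotted crotchet = 12; semiquaver = 2; demisemiquaver tied to semiquaver (demisemiquaver + semiquaver) = 3; a full eighth-note quintuplet (5 notes) (five quintuplet eighths span one half) = 16; semiquaver = 2; dotted minim = 24.
Adding: 24 + 16 + 3 + 6 + 2 + 12 + 2 + 3 + 16 + 2 + 24 = 110.
110 ÷ 4 = 27.5 beats.

27.5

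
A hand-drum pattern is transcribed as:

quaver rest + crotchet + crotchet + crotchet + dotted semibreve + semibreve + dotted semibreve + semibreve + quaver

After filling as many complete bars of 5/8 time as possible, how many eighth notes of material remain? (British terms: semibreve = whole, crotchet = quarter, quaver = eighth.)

3

One bar of 5/8 = 5 eighth notes.
In eighth notes: quaver rest = 1; crotchet = 2; crotchet = 2; crotchet = 2; dotted semibreve = 12; semibreve = 8; dotted semibreve = 12; semibreve = 8; quaver = 1.
Sum: 1 + 2 + 2 + 2 + 12 + 8 + 12 + 8 + 1 = 48.
48 ÷ 5 = 9 complete bars with 3 eighth notes remaining.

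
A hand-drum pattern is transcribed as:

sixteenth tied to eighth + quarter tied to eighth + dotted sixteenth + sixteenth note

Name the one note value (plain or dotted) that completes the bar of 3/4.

The bar of 3/4 = 24 thirty-second notes.
Working in thirty-second notes: sixteenth tied to eighth (sixteenth + eighth) = 6; quarter tied to eighth (quarter + eighth) = 12; dotted sixteenth = 3; sixteenth note = 2.
Adding: 6 + 12 + 3 + 2 = 23.
Remaining: 24 − 23 = 1 thirty-second note, which is a thirty-second note.

thirty-second note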